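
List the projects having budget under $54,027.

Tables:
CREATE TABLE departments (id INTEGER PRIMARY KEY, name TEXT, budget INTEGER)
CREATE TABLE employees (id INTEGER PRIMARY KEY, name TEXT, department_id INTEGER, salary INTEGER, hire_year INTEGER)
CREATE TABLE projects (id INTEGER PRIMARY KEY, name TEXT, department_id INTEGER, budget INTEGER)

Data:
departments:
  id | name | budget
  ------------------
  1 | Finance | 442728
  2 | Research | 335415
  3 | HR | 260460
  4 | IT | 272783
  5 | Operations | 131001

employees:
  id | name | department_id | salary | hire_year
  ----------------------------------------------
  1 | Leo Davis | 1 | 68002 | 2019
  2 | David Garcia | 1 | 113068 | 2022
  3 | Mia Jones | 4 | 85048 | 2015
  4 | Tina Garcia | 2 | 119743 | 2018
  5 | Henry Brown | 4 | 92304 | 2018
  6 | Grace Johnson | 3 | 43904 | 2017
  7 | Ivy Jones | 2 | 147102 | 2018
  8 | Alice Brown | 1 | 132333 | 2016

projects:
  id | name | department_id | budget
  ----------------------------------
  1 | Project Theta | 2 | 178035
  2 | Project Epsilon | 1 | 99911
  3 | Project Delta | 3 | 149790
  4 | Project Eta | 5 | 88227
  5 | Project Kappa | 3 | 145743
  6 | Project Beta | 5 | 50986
SELECT name, budget FROM projects WHERE budget < 54027

Execution result:
name | budget
Project Beta | 50986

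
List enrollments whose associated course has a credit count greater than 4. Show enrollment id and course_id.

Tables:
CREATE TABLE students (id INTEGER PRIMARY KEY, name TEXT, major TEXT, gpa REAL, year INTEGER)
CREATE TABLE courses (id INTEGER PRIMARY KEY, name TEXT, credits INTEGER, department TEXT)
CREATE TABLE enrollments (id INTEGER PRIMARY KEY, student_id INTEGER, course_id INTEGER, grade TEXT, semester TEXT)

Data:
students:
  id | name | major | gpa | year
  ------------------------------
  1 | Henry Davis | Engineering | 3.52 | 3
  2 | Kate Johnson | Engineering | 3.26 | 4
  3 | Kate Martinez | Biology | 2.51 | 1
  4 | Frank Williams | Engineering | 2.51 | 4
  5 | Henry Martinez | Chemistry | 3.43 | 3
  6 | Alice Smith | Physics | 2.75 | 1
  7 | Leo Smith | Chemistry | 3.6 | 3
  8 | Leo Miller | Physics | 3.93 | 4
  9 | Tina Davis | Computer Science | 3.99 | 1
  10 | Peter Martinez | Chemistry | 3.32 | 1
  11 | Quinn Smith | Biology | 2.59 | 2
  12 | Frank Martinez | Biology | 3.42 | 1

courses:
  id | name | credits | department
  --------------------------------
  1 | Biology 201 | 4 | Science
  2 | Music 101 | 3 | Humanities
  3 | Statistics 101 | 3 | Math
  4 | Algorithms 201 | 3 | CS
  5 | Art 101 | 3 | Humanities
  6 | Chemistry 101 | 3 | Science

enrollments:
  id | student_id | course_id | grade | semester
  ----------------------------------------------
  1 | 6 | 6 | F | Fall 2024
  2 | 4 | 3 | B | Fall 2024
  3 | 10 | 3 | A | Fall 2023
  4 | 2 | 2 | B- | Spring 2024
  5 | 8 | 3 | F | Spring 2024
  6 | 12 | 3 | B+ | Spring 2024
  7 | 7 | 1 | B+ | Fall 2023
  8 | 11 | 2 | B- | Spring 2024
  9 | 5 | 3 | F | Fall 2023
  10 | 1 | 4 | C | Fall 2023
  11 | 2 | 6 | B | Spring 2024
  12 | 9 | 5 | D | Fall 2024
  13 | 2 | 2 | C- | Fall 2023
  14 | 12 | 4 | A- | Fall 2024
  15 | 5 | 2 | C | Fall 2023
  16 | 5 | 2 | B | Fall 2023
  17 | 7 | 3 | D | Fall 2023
SELECT id, course_id FROM enrollments WHERE course_id IN (SELECT id FROM courses WHERE credits > 4)

Execution result:
(no rows)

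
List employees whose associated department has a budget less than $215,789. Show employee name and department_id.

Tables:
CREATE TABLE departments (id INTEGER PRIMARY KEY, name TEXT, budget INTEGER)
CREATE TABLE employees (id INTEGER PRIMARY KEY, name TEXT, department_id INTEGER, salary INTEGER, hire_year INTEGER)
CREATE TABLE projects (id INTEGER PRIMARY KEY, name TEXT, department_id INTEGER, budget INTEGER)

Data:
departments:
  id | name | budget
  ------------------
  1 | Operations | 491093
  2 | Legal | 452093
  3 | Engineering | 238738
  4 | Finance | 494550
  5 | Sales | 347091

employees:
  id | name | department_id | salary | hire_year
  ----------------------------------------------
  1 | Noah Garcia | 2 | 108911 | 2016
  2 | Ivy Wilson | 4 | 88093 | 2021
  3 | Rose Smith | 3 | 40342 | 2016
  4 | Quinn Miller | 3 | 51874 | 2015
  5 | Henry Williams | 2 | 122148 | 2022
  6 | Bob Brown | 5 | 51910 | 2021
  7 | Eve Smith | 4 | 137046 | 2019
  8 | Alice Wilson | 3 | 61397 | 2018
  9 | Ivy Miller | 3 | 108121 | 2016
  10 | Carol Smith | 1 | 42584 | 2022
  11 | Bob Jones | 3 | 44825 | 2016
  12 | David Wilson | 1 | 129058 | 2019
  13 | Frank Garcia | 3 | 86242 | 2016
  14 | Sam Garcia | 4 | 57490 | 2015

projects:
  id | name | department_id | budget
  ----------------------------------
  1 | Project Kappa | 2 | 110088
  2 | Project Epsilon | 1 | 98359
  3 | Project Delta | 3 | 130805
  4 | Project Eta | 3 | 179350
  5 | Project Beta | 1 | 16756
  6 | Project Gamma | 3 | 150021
SELECT name, department_id FROM employees WHERE department_id IN (SELECT id FROM departments WHERE budget < 215789)

Execution result:
(no rows)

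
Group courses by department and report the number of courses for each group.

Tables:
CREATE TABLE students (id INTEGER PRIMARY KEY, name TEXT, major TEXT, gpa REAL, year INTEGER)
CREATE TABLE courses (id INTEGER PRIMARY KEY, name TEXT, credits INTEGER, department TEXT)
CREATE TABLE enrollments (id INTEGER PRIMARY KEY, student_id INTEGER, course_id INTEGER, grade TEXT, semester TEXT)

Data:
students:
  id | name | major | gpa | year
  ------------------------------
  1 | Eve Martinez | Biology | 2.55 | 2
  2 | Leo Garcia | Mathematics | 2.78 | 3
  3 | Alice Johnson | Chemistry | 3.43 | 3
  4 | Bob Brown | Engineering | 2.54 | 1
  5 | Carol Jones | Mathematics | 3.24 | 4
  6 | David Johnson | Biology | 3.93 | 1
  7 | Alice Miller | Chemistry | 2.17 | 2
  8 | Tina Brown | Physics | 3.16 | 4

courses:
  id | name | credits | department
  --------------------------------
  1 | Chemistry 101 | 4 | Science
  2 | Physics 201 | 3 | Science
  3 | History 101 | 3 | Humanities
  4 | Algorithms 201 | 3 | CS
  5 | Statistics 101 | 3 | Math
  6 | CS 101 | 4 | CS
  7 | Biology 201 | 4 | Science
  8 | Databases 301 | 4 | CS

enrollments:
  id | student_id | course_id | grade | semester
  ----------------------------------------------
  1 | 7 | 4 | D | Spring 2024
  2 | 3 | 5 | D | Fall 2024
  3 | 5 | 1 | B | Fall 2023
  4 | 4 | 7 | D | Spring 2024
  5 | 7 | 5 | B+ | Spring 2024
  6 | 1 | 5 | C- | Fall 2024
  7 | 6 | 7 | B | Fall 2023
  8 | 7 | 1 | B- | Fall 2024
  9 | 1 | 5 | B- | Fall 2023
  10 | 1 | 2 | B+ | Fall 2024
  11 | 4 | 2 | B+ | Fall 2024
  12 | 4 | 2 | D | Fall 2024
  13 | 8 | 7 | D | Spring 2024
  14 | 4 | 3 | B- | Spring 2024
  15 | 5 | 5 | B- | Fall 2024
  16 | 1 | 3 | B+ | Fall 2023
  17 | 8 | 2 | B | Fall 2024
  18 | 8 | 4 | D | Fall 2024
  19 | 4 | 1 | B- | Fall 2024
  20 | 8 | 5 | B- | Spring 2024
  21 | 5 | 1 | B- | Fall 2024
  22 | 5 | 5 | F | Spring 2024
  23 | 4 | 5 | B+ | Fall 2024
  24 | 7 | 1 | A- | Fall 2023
SELECT department, COUNT(*) AS n FROM courses GROUP BY department

Execution result:
department | n
CS | 3
Humanities | 1
Math | 1
Science | 3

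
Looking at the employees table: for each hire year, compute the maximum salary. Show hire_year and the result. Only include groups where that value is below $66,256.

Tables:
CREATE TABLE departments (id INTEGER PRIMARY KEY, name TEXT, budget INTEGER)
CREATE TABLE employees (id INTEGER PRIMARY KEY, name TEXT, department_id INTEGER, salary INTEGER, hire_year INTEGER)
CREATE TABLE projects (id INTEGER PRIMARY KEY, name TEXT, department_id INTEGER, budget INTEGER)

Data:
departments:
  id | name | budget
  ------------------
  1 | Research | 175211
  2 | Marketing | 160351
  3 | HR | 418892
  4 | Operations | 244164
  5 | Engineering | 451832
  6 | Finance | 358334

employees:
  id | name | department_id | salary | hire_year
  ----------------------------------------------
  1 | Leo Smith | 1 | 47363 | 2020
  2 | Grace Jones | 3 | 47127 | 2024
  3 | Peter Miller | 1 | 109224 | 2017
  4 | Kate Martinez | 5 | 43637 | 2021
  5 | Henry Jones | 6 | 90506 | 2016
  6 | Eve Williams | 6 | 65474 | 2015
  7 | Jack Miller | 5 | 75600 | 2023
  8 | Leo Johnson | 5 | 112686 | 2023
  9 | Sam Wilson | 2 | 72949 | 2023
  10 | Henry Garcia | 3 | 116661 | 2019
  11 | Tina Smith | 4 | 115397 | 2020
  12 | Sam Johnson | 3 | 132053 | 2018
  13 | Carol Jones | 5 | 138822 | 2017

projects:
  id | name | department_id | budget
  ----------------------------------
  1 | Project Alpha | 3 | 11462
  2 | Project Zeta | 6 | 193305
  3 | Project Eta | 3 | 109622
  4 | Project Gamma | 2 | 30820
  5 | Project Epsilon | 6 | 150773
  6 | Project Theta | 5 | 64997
SELECT hire_year, MAX(salary) AS max_salary FROM employees GROUP BY hire_year HAVING MAX(salary) < 66256

Execution result:
hire_year | max_salary
2015 | 65474
2021 | 43637
2024 | 47127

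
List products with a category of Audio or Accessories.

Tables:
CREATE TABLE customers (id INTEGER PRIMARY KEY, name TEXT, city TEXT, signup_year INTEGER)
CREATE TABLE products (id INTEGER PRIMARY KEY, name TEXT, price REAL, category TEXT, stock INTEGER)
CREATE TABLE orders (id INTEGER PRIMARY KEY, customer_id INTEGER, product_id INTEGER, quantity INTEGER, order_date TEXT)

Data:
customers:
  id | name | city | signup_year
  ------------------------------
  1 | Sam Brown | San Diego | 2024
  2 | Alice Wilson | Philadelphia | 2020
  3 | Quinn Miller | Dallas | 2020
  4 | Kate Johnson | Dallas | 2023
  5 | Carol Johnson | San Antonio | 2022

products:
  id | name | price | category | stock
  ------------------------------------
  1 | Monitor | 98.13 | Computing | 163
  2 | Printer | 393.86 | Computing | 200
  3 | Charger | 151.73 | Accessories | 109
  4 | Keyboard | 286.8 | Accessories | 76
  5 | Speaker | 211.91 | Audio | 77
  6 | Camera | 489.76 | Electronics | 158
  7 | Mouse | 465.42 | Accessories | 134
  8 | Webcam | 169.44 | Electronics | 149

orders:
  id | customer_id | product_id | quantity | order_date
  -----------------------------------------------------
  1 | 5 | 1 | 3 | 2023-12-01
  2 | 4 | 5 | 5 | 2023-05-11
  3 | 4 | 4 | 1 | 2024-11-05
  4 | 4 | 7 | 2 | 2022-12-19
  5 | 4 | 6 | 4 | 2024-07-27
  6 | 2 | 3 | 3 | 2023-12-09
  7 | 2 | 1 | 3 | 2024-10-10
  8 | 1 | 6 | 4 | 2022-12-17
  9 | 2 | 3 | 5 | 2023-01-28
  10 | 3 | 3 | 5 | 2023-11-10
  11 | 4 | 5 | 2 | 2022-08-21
SELECT name, category FROM products WHERE category IN ('Audio', 'Accessories')

Execution result:
name | category
Charger | Accessories
Keyboard | Accessories
Speaker | Audio
Mouse | Accessories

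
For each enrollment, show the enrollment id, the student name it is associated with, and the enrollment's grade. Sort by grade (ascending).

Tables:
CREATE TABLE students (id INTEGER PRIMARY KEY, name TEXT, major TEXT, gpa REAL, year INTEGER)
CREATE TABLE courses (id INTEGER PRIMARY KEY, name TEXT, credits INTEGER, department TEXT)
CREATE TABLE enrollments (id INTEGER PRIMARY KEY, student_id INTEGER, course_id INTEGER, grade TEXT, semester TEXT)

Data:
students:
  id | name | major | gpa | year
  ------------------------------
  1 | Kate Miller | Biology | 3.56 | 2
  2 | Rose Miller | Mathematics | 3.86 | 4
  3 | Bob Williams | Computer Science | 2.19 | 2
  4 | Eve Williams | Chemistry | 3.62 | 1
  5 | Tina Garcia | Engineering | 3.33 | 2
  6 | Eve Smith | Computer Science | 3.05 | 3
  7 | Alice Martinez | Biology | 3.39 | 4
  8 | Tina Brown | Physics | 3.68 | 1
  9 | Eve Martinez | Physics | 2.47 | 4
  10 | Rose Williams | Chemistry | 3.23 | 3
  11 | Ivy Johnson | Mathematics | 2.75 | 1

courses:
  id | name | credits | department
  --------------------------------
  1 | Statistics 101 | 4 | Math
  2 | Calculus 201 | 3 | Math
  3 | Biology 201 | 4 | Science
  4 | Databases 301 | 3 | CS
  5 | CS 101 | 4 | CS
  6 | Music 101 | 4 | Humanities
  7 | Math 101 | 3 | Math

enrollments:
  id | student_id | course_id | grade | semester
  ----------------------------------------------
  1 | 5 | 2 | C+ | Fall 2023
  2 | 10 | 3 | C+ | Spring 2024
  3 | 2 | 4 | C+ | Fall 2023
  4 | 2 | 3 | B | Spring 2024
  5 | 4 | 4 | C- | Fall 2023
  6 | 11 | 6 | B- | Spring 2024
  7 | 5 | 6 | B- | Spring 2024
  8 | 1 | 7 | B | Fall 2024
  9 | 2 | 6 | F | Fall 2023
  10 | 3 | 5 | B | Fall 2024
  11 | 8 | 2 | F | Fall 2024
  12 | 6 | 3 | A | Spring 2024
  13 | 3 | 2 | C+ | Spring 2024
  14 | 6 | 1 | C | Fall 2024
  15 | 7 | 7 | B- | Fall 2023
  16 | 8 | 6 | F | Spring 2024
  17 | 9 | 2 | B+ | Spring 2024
SELECT c.id, p.name AS student, c.grade FROM enrollments c JOIN students p ON c.student_id = p.id ORDER BY c.grade ASC

Execution result:
id | student | grade
12 | Eve Smith | A
4 | Rose Miller | B
8 | Kate Miller | B
10 | Bob Williams | B
17 | Eve Martinez | B+
6 | Ivy Johnson | B-
7 | Tina Garcia | B-
15 | Alice Martinez | B-
14 | Eve Smith | C
1 | Tina Garcia | C+
2 | Rose Williams | C+
3 | Rose Miller | C+
13 | Bob Williams | C+
5 | Eve Williams | C-
9 | Rose Miller | F
11 | Tina Brown | F
16 | Tina Brown | F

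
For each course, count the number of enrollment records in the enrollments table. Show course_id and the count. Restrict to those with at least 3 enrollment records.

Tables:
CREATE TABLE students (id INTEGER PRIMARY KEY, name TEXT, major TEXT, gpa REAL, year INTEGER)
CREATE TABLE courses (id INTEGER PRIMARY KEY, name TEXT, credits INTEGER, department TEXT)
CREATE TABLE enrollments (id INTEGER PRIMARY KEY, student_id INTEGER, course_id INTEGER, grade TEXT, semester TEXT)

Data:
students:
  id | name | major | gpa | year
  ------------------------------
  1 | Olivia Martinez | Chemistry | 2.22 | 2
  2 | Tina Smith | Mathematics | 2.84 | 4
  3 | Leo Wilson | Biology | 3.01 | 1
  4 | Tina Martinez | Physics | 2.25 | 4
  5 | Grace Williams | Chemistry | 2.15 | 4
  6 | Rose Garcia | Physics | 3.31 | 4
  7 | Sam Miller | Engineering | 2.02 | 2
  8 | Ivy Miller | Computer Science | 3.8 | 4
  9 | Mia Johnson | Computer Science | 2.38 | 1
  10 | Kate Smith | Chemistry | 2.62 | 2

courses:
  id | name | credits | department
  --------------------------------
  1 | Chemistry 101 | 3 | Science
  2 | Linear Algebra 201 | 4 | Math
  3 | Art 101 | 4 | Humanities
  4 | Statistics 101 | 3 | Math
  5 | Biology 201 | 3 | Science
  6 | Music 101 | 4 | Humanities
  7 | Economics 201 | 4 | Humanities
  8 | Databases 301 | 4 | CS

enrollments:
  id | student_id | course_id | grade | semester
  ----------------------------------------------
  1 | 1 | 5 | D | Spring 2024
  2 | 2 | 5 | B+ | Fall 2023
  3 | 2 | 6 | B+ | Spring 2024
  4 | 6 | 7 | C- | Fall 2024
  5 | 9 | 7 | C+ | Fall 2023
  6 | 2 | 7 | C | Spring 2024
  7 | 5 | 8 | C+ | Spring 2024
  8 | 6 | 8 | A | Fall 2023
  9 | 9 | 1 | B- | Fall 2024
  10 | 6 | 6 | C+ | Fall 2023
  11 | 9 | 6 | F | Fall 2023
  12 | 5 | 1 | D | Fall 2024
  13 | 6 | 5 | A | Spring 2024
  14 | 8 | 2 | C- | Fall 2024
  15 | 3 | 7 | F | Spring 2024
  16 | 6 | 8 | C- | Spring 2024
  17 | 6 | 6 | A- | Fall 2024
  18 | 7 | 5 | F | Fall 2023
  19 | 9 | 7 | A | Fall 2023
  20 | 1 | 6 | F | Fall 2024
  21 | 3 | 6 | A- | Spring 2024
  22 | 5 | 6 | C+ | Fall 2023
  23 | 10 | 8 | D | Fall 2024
SELECT course_id, COUNT(*) AS enrollment_count FROM enrollments GROUP BY course_id HAVING COUNT(*) >= 3

Execution result:
course_id | enrollment_count
5 | 4
6 | 7
7 | 5
8 | 4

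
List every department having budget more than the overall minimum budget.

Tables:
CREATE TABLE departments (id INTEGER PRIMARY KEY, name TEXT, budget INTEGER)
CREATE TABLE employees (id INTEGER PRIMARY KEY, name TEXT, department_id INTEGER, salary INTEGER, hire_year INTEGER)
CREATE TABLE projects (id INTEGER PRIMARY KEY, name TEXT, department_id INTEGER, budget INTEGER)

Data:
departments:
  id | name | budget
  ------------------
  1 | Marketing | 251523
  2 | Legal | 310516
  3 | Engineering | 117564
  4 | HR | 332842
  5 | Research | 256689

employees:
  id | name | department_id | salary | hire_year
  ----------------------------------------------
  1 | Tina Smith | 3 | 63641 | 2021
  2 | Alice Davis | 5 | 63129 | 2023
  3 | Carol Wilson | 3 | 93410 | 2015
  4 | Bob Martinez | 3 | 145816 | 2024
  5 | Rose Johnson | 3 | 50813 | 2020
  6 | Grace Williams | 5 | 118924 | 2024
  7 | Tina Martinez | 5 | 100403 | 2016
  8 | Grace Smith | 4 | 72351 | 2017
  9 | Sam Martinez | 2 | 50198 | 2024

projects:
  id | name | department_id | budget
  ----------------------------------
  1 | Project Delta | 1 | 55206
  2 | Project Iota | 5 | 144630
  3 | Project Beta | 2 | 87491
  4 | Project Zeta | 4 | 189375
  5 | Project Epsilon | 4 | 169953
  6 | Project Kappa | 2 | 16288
SELECT name, budget FROM departments WHERE budget > (SELECT MIN(budget) FROM departments)

Execution result:
name | budget
Marketing | 251523
Legal | 310516
HR | 332842
Research | 256689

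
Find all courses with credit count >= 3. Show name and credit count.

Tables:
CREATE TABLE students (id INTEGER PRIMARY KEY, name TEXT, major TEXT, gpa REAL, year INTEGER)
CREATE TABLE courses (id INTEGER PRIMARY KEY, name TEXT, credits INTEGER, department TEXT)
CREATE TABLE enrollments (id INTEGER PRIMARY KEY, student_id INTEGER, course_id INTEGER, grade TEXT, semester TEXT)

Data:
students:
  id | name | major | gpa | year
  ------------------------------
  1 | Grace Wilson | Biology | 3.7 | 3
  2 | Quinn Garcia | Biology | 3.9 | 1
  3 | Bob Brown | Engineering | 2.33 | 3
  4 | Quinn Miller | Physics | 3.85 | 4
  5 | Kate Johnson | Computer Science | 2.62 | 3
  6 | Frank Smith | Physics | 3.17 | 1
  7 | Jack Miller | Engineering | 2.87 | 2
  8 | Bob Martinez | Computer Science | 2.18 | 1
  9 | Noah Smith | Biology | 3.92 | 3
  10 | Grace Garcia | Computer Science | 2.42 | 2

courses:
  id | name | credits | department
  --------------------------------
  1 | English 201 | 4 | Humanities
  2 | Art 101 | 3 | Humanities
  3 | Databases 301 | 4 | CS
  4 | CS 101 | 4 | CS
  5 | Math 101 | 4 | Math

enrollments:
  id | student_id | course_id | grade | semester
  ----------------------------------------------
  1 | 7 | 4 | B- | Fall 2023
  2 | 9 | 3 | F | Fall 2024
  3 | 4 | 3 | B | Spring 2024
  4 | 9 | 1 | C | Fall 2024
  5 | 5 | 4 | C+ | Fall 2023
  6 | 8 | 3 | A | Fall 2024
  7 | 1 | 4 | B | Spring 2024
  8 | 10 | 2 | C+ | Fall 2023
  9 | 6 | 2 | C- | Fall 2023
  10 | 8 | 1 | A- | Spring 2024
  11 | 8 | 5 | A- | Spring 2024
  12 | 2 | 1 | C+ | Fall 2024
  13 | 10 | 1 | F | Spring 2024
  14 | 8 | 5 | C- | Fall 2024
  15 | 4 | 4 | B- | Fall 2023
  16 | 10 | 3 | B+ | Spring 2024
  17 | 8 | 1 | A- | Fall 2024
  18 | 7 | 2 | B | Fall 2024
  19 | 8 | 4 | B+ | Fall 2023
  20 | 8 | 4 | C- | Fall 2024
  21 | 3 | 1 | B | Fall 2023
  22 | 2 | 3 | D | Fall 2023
SELECT name, credits FROM courses WHERE credits >= 3

Execution result:
name | credits
English 201 | 4
Art 101 | 3
Databases 301 | 4
CS 101 | 4
Math 101 | 4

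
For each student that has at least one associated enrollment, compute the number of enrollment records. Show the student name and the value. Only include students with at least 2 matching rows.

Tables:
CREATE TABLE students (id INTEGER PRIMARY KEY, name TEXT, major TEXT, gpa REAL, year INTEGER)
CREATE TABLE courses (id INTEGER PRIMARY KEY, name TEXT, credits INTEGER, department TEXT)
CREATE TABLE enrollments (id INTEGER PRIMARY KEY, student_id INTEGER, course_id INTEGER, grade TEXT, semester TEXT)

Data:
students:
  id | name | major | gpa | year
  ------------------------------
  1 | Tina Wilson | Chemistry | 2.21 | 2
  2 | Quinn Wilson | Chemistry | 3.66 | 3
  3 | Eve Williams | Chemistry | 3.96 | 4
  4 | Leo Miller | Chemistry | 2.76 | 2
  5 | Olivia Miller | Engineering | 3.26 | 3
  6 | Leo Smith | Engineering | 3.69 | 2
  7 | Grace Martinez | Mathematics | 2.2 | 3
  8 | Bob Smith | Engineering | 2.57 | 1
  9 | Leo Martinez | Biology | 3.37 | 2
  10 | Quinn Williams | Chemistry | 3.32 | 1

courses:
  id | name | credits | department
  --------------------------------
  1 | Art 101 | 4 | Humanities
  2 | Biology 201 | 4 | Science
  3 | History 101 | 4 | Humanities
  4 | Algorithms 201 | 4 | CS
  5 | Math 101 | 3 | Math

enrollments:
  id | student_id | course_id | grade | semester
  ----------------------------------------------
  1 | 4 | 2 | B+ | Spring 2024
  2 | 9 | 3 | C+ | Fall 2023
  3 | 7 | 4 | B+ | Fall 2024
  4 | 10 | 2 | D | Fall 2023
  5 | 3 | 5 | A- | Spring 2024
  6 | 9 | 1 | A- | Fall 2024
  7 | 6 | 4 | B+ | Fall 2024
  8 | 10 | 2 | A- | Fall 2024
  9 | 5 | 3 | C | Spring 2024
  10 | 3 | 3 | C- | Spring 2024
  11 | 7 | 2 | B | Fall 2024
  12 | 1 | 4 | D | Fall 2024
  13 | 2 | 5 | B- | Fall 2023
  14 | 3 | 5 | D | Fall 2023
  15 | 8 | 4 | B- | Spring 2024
SELECT p.name, COUNT(*) AS n FROM enrollments c JOIN students p ON c.student_id = p.id GROUP BY p.id, p.name HAVING COUNT(*) >= 2

Execution result:
name | n
Eve Williams | 3
Grace Martinez | 2
Leo Martinez | 2
Quinn Williams | 2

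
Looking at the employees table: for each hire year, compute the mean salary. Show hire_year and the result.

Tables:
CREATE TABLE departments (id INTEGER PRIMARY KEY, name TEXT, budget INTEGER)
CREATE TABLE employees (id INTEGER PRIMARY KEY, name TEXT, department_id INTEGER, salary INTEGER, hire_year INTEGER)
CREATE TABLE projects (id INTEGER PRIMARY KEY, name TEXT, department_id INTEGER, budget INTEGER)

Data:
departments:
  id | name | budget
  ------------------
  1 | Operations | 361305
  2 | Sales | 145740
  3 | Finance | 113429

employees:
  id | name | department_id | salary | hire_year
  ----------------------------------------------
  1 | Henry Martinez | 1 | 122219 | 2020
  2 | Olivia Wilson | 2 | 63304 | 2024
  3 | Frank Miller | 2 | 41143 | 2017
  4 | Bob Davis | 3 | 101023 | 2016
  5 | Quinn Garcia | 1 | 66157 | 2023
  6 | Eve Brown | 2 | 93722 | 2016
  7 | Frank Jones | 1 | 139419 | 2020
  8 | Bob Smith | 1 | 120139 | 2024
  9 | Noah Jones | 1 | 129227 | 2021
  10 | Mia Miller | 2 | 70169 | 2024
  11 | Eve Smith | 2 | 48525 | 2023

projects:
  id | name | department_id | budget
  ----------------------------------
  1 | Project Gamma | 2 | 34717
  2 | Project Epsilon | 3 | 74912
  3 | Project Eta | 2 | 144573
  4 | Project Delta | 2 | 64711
SELECT hire_year, AVG(salary) AS avg_salary FROM employees GROUP BY hire_year

Execution result:
hire_year | avg_salary
2016 | 97372.50
2017 | 41143.00
2020 | 130819.00
2021 | 129227.00
2023 | 57341.00
2024 | 84537.33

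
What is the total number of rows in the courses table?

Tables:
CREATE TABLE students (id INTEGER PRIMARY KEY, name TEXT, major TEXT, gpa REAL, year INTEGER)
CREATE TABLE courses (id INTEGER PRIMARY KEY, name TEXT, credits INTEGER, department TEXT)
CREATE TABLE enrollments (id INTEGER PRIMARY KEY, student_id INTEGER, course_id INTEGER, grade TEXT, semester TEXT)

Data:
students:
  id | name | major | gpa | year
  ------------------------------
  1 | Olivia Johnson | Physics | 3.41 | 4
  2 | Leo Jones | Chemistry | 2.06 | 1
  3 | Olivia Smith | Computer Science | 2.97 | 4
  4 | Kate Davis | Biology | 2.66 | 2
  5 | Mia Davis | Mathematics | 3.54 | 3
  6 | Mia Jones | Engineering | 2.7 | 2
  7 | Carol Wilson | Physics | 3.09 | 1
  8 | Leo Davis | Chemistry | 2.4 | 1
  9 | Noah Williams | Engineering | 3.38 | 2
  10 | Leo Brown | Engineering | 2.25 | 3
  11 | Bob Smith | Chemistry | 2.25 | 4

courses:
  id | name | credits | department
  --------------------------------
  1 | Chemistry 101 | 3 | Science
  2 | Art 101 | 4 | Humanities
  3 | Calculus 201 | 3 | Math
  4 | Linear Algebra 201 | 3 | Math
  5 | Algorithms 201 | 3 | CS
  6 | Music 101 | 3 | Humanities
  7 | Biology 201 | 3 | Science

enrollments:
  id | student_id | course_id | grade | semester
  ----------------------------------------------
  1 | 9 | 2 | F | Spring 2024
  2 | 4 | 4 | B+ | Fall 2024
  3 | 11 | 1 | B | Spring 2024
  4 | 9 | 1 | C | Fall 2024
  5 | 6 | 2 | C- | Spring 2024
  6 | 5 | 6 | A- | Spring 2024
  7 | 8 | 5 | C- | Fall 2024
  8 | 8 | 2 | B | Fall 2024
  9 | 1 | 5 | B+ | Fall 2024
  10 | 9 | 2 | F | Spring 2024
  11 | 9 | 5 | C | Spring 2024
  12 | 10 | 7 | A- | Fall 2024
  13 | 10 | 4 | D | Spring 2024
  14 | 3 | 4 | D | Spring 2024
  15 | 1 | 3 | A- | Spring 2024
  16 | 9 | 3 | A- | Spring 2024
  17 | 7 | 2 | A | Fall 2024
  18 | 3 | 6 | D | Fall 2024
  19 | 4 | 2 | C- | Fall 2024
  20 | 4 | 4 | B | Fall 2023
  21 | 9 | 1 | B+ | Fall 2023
SELECT COUNT(*) FROM courses

Execution result:
7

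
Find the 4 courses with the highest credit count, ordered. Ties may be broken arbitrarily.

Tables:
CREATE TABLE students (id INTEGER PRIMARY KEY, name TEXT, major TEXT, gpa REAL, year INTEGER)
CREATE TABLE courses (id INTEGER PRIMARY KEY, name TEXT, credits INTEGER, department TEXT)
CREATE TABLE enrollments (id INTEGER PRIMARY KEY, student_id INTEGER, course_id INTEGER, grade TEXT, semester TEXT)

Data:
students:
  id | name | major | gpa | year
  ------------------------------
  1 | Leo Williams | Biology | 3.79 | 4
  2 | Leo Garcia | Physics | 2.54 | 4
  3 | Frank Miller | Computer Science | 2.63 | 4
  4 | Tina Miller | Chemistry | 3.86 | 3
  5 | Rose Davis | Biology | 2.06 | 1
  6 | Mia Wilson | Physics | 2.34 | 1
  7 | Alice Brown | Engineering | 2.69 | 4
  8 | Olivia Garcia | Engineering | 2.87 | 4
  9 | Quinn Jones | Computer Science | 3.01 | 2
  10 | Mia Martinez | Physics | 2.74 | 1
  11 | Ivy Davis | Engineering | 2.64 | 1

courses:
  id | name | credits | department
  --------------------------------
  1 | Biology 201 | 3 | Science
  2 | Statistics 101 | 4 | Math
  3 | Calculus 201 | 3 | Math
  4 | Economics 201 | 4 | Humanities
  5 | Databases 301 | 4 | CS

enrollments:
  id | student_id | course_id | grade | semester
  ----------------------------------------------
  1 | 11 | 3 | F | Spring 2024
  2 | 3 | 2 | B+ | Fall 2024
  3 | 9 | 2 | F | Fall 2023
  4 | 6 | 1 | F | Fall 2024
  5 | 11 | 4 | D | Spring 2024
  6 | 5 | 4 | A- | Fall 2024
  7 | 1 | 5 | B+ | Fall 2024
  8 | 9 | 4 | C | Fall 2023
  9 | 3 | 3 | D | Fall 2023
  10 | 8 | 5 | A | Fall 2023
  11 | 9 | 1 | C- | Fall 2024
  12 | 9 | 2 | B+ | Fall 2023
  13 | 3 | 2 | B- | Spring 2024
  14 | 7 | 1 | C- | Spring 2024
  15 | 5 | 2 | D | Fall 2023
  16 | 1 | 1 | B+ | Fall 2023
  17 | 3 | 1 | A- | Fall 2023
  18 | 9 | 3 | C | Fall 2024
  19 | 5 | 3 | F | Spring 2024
SELECT name, credits FROM courses ORDER BY credits DESC LIMIT 4

Execution result:
name | credits
Statistics 101 | 4
Economics 201 | 4
Databases 301 | 4
Biology 201 | 3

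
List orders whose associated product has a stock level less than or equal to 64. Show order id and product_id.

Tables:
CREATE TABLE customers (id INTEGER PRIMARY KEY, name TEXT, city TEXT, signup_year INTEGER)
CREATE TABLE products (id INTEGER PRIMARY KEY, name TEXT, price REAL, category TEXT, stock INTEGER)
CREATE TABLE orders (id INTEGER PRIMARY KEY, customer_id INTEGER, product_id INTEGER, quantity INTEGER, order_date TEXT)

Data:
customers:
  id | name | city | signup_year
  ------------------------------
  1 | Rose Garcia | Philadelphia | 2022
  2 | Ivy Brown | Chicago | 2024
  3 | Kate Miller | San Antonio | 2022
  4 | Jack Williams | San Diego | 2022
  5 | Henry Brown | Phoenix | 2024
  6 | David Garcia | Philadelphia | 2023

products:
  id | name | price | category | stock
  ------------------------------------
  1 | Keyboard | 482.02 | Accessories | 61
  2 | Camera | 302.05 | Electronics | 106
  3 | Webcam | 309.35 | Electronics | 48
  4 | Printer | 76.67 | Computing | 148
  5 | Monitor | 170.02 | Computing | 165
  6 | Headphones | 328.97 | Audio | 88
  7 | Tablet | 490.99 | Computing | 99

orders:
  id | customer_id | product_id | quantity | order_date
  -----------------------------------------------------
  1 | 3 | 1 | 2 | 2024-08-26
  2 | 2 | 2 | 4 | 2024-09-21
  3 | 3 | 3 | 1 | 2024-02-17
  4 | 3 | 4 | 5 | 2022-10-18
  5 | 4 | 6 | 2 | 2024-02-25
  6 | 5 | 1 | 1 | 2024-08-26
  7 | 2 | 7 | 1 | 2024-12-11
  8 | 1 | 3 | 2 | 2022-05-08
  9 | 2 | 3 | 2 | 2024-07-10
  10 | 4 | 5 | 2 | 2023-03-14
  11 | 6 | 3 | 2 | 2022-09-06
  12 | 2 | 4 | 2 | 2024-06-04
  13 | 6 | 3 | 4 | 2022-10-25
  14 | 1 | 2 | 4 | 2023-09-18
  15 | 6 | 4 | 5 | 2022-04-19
SELECT id, product_id FROM orders WHERE product_id IN (SELECT id FROM products WHERE stock <= 64)

Execution result:
id | product_id
1 | 1
3 | 3
6 | 1
8 | 3
9 | 3
11 | 3
13 | 3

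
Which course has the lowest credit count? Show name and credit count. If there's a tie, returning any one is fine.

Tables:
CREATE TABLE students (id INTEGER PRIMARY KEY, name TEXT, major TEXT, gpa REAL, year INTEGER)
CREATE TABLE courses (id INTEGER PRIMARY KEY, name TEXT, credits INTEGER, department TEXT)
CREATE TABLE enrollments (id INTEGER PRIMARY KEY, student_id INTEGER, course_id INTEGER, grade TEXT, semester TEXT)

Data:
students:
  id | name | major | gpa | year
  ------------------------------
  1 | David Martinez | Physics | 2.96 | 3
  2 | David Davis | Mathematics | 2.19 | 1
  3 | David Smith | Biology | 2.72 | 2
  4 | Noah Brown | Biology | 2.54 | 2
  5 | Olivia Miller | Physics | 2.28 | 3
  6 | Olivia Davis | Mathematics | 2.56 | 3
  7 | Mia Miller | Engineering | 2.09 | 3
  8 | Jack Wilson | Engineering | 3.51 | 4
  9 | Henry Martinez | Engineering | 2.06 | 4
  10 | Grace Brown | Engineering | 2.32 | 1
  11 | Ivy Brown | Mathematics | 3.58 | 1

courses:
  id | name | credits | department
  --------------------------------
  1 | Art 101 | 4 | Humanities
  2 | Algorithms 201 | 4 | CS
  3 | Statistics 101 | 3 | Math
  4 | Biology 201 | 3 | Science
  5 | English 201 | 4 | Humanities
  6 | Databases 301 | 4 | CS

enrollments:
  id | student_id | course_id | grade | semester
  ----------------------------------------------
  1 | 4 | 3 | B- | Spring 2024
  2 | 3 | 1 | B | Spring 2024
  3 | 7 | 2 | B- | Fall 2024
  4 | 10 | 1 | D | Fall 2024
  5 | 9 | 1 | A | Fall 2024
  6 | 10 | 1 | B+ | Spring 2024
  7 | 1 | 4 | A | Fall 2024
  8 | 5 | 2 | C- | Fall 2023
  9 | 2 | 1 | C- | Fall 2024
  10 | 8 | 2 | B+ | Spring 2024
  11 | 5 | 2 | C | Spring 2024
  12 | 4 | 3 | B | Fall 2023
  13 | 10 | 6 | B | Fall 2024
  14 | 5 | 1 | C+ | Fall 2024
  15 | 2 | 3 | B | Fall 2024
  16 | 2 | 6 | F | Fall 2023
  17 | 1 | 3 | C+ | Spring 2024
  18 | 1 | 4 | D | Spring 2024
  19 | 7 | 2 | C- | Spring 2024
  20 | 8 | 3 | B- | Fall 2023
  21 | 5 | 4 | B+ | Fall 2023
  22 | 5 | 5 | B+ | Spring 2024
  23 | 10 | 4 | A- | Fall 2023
SELECT name, credits FROM courses ORDER BY credits ASC LIMIT 1

Execution result:
name | credits
Statistics 101 | 3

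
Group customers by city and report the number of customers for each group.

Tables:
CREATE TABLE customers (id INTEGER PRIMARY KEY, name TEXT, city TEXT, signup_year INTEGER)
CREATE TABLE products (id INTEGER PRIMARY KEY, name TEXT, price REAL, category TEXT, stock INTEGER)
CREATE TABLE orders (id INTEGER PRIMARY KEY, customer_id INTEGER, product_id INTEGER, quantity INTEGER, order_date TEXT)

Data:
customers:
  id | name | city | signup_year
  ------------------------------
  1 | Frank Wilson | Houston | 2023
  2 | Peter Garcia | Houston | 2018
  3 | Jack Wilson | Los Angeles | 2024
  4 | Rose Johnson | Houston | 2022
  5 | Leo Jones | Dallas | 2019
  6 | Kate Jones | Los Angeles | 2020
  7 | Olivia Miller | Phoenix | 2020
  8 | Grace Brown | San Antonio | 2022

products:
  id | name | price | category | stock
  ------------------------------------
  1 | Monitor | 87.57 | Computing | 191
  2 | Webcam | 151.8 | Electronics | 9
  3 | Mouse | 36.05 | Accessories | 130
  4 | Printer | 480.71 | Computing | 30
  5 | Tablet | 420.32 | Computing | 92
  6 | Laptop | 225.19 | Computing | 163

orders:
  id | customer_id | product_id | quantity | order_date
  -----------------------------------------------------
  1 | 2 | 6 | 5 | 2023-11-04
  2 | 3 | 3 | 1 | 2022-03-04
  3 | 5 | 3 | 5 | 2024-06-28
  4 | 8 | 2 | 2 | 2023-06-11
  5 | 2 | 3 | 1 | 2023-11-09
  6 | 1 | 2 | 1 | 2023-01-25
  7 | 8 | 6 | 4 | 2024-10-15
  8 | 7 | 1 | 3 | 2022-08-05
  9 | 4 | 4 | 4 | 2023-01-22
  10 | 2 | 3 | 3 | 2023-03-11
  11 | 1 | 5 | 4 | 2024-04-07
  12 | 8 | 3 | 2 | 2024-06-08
SELECT city, COUNT(*) AS n FROM customers GROUP BY city

Execution result:
city | n
Dallas | 1
Houston | 3
Los Angeles | 2
Phoenix | 1
San Antonio | 1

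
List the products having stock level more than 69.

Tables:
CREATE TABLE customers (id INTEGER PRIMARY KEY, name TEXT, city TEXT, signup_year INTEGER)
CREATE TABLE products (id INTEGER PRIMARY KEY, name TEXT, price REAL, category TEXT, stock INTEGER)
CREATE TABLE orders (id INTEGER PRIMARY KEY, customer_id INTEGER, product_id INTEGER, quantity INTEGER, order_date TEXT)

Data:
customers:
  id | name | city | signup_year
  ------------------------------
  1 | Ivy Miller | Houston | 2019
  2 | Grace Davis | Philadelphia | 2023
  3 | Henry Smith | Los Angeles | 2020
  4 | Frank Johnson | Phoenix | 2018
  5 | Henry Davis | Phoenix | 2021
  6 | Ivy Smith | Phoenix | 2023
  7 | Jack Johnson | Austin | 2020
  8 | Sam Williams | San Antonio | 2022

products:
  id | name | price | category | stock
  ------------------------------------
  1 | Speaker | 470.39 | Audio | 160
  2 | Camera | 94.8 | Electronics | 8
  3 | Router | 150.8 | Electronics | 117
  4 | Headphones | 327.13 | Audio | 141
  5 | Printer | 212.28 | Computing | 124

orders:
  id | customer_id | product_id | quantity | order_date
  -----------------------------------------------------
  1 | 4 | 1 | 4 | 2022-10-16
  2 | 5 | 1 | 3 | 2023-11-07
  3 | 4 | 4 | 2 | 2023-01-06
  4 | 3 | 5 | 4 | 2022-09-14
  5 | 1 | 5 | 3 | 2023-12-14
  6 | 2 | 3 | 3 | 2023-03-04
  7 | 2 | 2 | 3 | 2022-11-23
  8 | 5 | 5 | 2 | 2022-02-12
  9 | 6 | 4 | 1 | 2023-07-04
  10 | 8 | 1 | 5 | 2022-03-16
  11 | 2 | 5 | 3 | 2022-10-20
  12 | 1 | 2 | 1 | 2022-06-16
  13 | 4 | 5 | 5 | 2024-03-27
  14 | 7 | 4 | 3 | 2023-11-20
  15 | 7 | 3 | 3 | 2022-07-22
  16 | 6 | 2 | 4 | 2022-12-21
SELECT name, stock FROM products WHERE stock > 69

Execution result:
name | stock
Speaker | 160
Router | 117
Headphones | 141
Printer | 124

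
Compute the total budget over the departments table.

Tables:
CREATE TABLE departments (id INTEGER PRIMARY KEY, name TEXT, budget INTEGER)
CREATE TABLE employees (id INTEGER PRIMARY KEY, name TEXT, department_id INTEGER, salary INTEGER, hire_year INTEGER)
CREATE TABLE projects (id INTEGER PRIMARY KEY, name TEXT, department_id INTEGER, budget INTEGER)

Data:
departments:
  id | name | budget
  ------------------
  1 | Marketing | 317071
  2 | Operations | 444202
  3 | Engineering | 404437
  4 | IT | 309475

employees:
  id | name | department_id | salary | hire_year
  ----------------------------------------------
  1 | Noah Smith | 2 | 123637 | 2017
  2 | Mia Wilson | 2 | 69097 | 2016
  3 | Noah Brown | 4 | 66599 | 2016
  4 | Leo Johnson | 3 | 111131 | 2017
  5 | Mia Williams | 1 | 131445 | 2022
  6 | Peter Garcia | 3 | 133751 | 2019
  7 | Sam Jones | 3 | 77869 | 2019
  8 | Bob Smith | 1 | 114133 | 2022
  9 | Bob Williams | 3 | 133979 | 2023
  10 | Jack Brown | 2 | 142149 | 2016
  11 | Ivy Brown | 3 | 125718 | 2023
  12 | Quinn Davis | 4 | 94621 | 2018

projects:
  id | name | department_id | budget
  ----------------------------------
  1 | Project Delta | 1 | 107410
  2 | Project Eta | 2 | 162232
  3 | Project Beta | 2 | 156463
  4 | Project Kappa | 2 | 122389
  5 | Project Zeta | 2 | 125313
SELECT SUM(budget) FROM departments

Execution result:
1475185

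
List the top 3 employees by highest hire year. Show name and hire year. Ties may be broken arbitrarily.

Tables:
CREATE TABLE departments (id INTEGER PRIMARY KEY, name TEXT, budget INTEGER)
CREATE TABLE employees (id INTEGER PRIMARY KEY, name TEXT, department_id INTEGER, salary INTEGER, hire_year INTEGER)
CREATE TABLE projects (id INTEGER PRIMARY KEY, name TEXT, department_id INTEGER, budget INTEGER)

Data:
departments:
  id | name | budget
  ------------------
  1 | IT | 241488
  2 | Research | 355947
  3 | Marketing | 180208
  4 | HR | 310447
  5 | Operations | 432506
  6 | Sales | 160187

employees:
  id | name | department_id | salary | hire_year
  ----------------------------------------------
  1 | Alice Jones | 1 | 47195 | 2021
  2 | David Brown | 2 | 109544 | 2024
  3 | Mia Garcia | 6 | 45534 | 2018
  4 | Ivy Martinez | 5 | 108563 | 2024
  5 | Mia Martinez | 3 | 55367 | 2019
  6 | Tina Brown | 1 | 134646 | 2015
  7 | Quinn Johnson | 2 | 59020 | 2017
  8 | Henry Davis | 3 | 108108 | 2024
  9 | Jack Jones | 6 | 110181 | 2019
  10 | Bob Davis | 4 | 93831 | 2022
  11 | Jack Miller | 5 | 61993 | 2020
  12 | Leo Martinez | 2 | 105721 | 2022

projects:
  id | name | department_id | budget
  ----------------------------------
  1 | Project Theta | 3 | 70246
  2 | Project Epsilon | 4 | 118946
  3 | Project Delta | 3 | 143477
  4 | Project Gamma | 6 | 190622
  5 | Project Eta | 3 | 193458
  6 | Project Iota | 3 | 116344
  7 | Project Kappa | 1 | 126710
SELECT name, hire_year FROM employees ORDER BY hire_year DESC LIMIT 3

Execution result:
name | hire_year
David Brown | 2024
Ivy Martinez | 2024
Henry Davis | 2024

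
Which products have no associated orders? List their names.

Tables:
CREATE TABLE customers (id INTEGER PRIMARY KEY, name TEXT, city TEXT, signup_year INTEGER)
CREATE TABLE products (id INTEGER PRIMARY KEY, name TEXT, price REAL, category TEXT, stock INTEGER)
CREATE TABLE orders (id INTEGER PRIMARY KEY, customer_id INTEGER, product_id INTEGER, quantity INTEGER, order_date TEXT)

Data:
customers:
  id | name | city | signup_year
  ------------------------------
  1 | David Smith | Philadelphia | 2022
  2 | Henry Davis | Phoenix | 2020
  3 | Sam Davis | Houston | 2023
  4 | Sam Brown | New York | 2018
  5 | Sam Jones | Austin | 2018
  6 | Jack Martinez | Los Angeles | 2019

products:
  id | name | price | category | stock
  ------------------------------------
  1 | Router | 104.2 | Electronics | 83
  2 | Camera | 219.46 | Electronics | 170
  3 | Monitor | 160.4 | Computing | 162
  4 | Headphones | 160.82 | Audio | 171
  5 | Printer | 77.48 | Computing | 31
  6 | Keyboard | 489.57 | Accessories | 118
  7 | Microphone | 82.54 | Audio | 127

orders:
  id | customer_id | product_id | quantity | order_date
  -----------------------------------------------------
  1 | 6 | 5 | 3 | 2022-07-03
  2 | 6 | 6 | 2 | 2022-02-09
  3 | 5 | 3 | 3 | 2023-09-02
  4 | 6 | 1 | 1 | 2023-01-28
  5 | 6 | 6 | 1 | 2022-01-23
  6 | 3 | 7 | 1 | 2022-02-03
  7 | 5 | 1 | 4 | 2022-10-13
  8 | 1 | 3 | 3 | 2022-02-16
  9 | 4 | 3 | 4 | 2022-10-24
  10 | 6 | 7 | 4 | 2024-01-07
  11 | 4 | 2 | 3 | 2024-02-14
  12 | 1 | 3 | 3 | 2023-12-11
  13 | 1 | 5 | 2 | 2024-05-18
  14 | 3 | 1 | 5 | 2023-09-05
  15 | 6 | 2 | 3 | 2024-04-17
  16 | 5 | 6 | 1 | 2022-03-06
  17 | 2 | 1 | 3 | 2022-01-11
SELECT p.name FROM products p LEFT JOIN orders c ON c.product_id = p.id WHERE c.id IS NULL

Execution result:
Headphones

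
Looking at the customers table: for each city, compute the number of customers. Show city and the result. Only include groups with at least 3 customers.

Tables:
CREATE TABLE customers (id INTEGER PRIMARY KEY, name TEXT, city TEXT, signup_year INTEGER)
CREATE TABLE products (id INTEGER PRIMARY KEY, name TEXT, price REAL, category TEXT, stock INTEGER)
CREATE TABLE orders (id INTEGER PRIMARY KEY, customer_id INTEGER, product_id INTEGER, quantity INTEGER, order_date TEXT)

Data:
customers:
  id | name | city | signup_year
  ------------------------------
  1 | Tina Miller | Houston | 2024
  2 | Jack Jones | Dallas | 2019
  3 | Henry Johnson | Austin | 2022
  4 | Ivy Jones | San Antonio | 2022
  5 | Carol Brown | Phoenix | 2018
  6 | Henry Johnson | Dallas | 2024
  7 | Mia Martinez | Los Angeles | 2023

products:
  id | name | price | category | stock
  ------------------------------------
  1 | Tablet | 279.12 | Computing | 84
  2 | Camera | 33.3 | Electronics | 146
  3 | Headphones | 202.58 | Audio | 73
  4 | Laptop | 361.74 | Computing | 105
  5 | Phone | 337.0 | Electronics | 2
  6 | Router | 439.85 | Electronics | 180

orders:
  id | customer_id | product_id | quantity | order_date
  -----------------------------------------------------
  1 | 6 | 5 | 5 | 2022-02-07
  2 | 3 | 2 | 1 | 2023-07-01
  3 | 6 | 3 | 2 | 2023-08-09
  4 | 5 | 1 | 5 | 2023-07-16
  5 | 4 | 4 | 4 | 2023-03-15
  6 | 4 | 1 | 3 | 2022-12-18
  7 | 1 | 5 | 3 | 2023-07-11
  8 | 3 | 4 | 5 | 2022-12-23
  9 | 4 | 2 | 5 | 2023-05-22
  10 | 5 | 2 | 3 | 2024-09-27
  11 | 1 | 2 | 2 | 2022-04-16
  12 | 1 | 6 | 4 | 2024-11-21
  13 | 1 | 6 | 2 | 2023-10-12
SELECT city, COUNT(*) AS n FROM customers GROUP BY city HAVING COUNT(*) >= 3

Execution result:
(no rows)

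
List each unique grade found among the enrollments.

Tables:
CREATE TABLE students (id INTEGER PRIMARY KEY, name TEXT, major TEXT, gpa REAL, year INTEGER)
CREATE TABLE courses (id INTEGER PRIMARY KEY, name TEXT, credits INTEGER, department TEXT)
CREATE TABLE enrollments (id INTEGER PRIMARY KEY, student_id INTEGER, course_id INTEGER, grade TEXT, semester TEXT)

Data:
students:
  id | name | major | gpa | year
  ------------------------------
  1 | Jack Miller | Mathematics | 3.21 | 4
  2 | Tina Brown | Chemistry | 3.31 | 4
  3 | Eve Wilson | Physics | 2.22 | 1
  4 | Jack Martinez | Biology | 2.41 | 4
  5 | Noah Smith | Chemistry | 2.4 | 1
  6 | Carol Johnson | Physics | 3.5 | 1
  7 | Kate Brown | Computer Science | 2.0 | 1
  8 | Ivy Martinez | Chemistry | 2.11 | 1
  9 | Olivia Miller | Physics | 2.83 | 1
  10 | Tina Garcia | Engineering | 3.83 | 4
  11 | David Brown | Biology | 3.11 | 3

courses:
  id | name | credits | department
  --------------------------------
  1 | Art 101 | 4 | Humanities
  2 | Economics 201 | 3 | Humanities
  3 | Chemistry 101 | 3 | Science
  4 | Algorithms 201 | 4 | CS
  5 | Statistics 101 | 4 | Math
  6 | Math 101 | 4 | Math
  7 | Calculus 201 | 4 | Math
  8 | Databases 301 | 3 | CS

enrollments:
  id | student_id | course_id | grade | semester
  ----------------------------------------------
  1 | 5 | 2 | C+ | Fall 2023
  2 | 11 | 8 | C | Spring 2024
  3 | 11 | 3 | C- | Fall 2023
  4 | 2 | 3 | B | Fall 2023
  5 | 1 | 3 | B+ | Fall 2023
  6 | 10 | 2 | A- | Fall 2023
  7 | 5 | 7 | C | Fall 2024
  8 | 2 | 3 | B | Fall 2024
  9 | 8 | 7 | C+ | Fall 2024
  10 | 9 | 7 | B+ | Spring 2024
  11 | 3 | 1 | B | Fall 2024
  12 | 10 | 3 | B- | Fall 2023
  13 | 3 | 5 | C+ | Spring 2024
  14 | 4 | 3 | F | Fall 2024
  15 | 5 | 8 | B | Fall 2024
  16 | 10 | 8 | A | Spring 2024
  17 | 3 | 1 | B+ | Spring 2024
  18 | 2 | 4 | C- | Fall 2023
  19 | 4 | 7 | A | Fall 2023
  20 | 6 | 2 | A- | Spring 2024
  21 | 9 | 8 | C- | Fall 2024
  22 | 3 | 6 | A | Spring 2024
SELECT DISTINCT grade FROM enrollments

Execution result:
grade
C+
C
C-
B
B+
A-
B-
F
A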